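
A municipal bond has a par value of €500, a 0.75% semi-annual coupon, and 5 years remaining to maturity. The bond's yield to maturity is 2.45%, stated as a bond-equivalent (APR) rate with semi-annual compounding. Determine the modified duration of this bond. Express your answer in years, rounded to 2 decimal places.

Periodic yield y = 0.01225. First find Macaulay duration:
  t   CF        PV=CF/(1+0.01225)^t    t·PV
  1        1.875         1.8523         1.8523
  2        1.875         1.8299         3.6598
  3        1.875         1.8077         5.4232
  4        1.875         1.7859         7.1435
  5        1.875         1.7643         8.8213
  6        1.875         1.7429        10.4575
  7        1.875         1.7218        12.0527
  8        1.875         1.7010        13.6078
  9        1.875         1.6804        15.1235
  10     501.875       444.3424     4,443.4235
  Σ                    460.2285     4,521.5652
P = 460.2285; Macaulay duration = 4,521.5652 / 460.2285 = 9.82461 half-year periods = 4.91230 years.
Modified duration = D_Mac / (1 + y) = 4.91230 / 1.01225 = 4.85286 years.

4.85 years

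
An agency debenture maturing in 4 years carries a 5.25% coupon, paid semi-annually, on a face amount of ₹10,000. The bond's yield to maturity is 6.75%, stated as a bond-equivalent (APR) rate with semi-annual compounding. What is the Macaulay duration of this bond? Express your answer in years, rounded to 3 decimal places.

Periodic yield y = 0.03375. Discount each cash flow and weight by its period:
  t   CF        PV=CF/(1+0.03375)^t    t·PV
  1       262.50       253.9299       253.9299
  2       262.50       245.6395       491.2791
  3       262.50       237.6199       712.8596
  4       262.50       229.8620       919.4481
  5       262.50       222.3575     1,111.7873
  6       262.50       215.0979     1,290.5874
  7       262.50       208.0754     1,456.5275
  8    10,262.50     7,869.1711    62,953.3690
  Σ                  9,481.7531    69,189.7878
Price P = Σ PV = 9,481.7531.
Macaulay duration = Σ(t·PV) / P = 69,189.7878 / 9,481.7531 = 7.29715 half-year periods.
In years: 7.29715 / 2 = 3.64858 years.

3.649 years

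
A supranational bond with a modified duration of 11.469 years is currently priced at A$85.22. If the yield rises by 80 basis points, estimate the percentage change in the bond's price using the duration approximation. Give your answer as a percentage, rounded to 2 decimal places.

Duration approximation: ΔP/P ≈ -D_mod · Δy = -11.469 × (+0.008) = -0.091752.
As a percentage: -9.1752%.

-9.18%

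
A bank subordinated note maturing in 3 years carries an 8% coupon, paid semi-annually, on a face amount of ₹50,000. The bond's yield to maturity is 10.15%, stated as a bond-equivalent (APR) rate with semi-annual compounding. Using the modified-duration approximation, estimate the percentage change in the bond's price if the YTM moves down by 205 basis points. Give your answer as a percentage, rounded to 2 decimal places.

Periodic yield y = 0.05075. Modified duration first:
  t   CF        PV=CF/(1+0.05075)^t    t·PV
  1     2,000.00     1,903.4023     1,903.4023
  2     2,000.00     1,811.4702     3,622.9404
  3     2,000.00     1,723.9783     5,171.9350
  4     2,000.00     1,640.7122     6,562.8487
  5     2,000.00     1,561.4677     7,807.3385
  6    52,000.00    38,637.3162   231,823.8969
  Σ                 47,278.3469   256,892.3618
P = 47,278.3469; D_Mac = 5.43362 half-year periods = 2.71681 yrs; D_mod = 2.71681/(1+0.05075) = 2.58559 yrs.
ΔP/P ≈ -D_mod · Δy = -2.58559 × (-0.0205) = +0.053005 = +5.3005%.

+5.30%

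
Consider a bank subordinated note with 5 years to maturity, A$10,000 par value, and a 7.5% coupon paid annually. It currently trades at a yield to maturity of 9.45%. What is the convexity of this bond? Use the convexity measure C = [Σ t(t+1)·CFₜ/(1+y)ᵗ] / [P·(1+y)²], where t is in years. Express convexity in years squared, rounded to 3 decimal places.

With y = 0.0945:
  t   CF        PV=CF/(1+0.0945)^t    t·PV        t(t+1)·PV
  1       750.00       685.2444       685.2444       1,370.4888
  2       750.00       626.0799     1,252.1597       3,756.4791
  3       750.00       572.0236     1,716.0709       6,864.2835
  4       750.00       522.6347     2,090.5386      10,452.6930
  5    10,750.00     6,844.3094    34,221.5471     205,329.2824
  Σ                  9,250.2920    39,965.5607     227,773.2269
P = 9,250.2920.
Convexity = Σ t(t+1)·PV / [P·(1+y)²] = 227,773.2269 / (9,250.2920 × 1.197930) = 20.55492.

20.555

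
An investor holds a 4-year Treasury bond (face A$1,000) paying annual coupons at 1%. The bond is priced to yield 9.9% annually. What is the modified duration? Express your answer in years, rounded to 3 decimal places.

Periodic yield y = 0.099. First find Macaulay duration:
  t   CF        PV=CF/(1+0.099)^t    t·PV
  1        10.00         9.0992         9.0992
  2        10.00         8.2795        16.5590
  3        10.00         7.5337        22.6010
  4     1,010.00       692.3578     2,769.4313
  Σ                    717.2702     2,817.6905
P = 717.2702; Macaulay duration = 2,817.6905 / 717.2702 = 3.92835 years.
Modified duration = D_Mac / (1 + y) = 3.92835 / 1.099 = 3.57448 years.

3.574 years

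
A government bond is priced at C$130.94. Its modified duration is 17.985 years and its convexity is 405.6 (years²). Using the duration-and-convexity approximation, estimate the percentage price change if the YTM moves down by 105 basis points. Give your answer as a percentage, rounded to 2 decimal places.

+21.12%

Duration effect: -D_mod·Δy = -17.985 × (-0.0105) = +0.1888425
Convexity effect: ½·C·(Δy)² = 0.5 × 405.6 × (-0.0105)² = +0.0223587
ΔP/P ≈ +0.1888425 + 0.0223587 = +0.2112012
= +21.12012%.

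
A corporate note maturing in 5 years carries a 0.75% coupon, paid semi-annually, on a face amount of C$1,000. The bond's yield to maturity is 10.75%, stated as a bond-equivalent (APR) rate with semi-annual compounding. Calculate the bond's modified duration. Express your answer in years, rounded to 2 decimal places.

4.64 years

Periodic yield y = 0.05375. First find Macaulay duration:
  t   CF        PV=CF/(1+0.05375)^t    t·PV
  1         3.75         3.5587         3.5587
  2         3.75         3.3772         6.7544
  3         3.75         3.2049         9.6148
  4         3.75         3.0415        12.1658
  5         3.75         2.8863        14.4316
  6         3.75         2.7391        16.4345
  7         3.75         2.5994        18.1956
  8         3.75         2.4668        19.7342
  9         3.75         2.3410        21.0686
  10    1,003.75       594.6339     5,946.3392
  Σ                    620.8487     6,068.2975
P = 620.8487; Macaulay duration = 6,068.2975 / 620.8487 = 9.77420 half-year periods = 4.88710 years.
Modified duration = D_Mac / (1 + y) = 4.88710 / 1.05375 = 4.63782 years.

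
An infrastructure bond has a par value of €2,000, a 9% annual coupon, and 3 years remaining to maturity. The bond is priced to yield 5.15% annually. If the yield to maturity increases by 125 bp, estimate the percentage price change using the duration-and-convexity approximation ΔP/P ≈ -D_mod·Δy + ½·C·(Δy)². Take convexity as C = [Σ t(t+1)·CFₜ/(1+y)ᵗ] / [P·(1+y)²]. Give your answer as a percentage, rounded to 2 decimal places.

-3.22%

With y = 0.0515:
  t   CF        PV=CF/(1+0.0515)^t    t·PV        t(t+1)·PV
  1       180.00       171.1840       171.1840         342.3680
  2       180.00       162.7998       325.5997         976.7990
  3     2,180.00     1,875.1183     5,625.3548      22,501.4191
  Σ                  2,209.1021     6,122.1385      23,820.5861
P = 2,209.1021; D_Mac = 2.77132 yrs; D_mod = 2.63559 yrs; C = 9.75255.
Duration effect: -2.63559 × (+0.0125) = -0.032945
Convexity effect: 0.5 × 9.75255 × (0.0125)² = +0.0007619
ΔP/P ≈ -0.032945 + 0.0007619 = -0.032183 = -3.2183%.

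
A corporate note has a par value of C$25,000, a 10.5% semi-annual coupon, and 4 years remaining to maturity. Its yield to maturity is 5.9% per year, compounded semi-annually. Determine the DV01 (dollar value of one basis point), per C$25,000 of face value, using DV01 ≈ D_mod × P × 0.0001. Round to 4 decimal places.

Periodic yield y = 0.0295.
  t   CF        PV=CF/(1+0.0295)^t    t·PV
  1     1,312.50     1,274.8907     1,274.8907
  2     1,312.50     1,238.3591     2,476.7183
  3     1,312.50     1,202.8743     3,608.6230
  4     1,312.50     1,168.4063     4,673.6254
  5     1,312.50     1,134.9260     5,674.6302
  6     1,312.50     1,102.4051     6,614.4305
  7     1,312.50     1,070.8160     7,495.7121
  8    26,312.50    20,852.1723   166,817.3787
  Σ                 29,044.8500   198,636.0088
P = 29,044.8500; D_Mac = 6.83894 half-year periods = 3.41947 yrs; D_mod = 3.32149 yrs.
DV01 ≈ 3.32149 × 29,044.8500 × 0.0001 = 9.647208.

C$9.6472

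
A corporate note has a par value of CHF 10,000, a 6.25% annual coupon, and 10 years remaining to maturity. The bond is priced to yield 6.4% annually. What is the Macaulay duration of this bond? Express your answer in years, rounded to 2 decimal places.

7.71 years

Periodic yield y = 0.064. Discount each cash flow and weight by its year:
  t   CF        PV=CF/(1+0.064)^t    t·PV
  1       625.00       587.4060       587.4060
  2       625.00       552.0733     1,104.1466
  3       625.00       518.8659     1,556.5977
  4       625.00       487.6559     1,950.6237
  5       625.00       458.3232     2,291.6162
  6       625.00       430.7549     2,584.5295
  7       625.00       404.8449     2,833.9140
  8       625.00       380.4933     3,043.9463
  9       625.00       357.6065     3,218.4582
  10   10,625.00     5,713.6372    57,136.3718
  Σ                  9,891.6611    76,307.6101
Price P = Σ PV = 9,891.6611.
Macaulay duration = Σ(t·PV) / P = 76,307.6101 / 9,891.6611 = 7.71434 years.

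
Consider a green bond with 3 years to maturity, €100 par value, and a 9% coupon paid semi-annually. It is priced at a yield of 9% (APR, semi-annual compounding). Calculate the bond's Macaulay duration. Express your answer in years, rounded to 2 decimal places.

2.69 years

Periodic yield y = 0.045. Discount each cash flow and weight by its period:
  t   CF        PV=CF/(1+0.045)^t    t·PV
  1         4.50         4.3062         4.3062
  2         4.50         4.1208         8.2416
  3         4.50         3.9433        11.8300
  4         4.50         3.7735        15.0941
  5         4.50         3.6110        18.0551
  6       104.50        80.2451       481.4706
  Σ                    100.0000       538.9977
Price P = Σ PV = 100.0000.
Macaulay duration = Σ(t·PV) / P = 538.9977 / 100.0000 = 5.38998 half-year periods.
In years: 5.38998 / 2 = 2.69499 years.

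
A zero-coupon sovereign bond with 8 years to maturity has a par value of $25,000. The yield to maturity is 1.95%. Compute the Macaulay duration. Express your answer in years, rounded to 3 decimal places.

8.000 years

A zero-coupon bond has a single cash flow at maturity, so its Macaulay duration equals its maturity: 8 years.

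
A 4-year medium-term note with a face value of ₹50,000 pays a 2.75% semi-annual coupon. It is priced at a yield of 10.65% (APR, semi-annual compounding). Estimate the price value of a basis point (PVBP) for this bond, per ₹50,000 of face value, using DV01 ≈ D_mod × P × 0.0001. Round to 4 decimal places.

Periodic yield y = 0.05325.
  t   CF        PV=CF/(1+0.05325)^t    t·PV
  1       687.50       652.7415       652.7415
  2       687.50       619.7403     1,239.4807
  3       687.50       588.4076     1,765.2229
  4       687.50       558.6590     2,234.6362
  5       687.50       530.4145     2,652.0724
  6       687.50       503.5979     3,021.5873
  7       687.50       478.1371     3,346.9596
  8    50,687.50    33,469.4927   267,755.9412
  Σ                 37,401.1906   282,668.6417
P = 37,401.1906; D_Mac = 7.55774 half-year periods = 3.77887 yrs; D_mod = 3.58782 yrs.
DV01 ≈ 3.58782 × 37,401.1906 × 0.0001 = 13.418877.

₹13.4189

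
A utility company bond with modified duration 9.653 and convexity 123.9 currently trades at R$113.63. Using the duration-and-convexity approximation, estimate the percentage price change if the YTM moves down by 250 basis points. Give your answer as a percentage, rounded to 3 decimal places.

Duration effect: -D_mod·Δy = -9.653 × (-0.025) = +0.241325
Convexity effect: ½·C·(Δy)² = 0.5 × 123.9 × (-0.025)² = +0.03871875
ΔP/P ≈ +0.241325 + 0.03871875 = +0.28004375
= +28.004375%.

+28.004%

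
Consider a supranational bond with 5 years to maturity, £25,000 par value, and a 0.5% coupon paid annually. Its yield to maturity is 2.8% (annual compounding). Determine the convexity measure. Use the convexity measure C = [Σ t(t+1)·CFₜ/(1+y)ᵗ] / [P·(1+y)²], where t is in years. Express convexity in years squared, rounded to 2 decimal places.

27.99

With y = 0.028:
  t   CF        PV=CF/(1+0.028)^t    t·PV        t(t+1)·PV
  1       125.00       121.5953       121.5953         243.1907
  2       125.00       118.2834       236.5668         709.7004
  3       125.00       115.0617       345.1850       1,380.7400
  4       125.00       111.9277       447.7108       2,238.5539
  5    25,125.00    21,884.6949   109,423.4747     656,540.8481
  Σ                 22,351.5630   110,574.5326     661,113.0331
P = 22,351.5630.
Convexity = Σ t(t+1)·PV / [P·(1+y)²] = 661,113.0331 / (22,351.5630 × 1.056784) = 27.98863.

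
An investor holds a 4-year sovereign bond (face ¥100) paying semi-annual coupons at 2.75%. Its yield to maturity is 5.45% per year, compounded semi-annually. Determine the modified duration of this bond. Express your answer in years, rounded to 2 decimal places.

3.70 years

Periodic yield y = 0.02725. First find Macaulay duration:
  t   CF        PV=CF/(1+0.02725)^t    t·PV
  1        1.375         1.3385         1.3385
  2        1.375         1.3030         2.6060
  3        1.375         1.2685         3.8054
  4        1.375         1.2348         4.9392
  5        1.375         1.2020         6.0102
  6        1.375         1.1702         7.0210
  7        1.375         1.1391         7.9738
  8      101.375        81.7564       654.0511
  Σ                     90.4125       687.7453
P = 90.4125; Macaulay duration = 687.7453 / 90.4125 = 7.60675 half-year periods = 3.80337 years.
Modified duration = D_Mac / (1 + y) = 3.80337 / 1.02725 = 3.70248 years.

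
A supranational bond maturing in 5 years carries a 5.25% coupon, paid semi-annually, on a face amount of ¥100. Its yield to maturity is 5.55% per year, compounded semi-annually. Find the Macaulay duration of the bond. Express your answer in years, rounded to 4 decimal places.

4.4578 years

Periodic yield y = 0.02775. Discount each cash flow and weight by its period:
  t   CF        PV=CF/(1+0.02775)^t    t·PV
  1        2.625         2.5541         2.5541
  2        2.625         2.4852         4.9703
  3        2.625         2.4181         7.2542
  4        2.625         2.3528         9.4111
  5        2.625         2.2892        11.4462
  6        2.625         2.2274        13.3646
  7        2.625         2.1673        15.1710
  8        2.625         2.1088        16.8702
  9        2.625         2.0518        18.4665
  10     102.625        78.0510       780.5097
  Σ                     98.7057       880.0179
Price P = Σ PV = 98.7057.
Macaulay duration = Σ(t·PV) / P = 880.0179 / 98.7057 = 8.91558 half-year periods.
In years: 8.91558 / 2 = 4.45779 years.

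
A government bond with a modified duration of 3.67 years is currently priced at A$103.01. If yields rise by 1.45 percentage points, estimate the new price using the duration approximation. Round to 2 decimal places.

Duration approximation: ΔP/P ≈ -D_mod · Δy = -3.67 × (+0.0145) = -0.053215.
New price ≈ 103.01 × (1 - 0.053215) = 97.52832285.

A$97.53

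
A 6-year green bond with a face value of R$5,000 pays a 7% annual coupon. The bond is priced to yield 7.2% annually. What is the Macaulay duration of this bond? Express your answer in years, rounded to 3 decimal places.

5.095 years

Periodic yield y = 0.072. Discount each cash flow and weight by its year:
  t   CF        PV=CF/(1+0.072)^t    t·PV
  1       350.00       326.4925       326.4925
  2       350.00       304.5639       609.1279
  3       350.00       284.1081       852.3244
  4       350.00       265.0263     1,060.1050
  5       350.00       247.2260     1,236.1299
  6     5,350.00     3,525.2106    21,151.2637
  Σ                  4,952.6275    25,235.4435
Price P = Σ PV = 4,952.6275.
Macaulay duration = Σ(t·PV) / P = 25,235.4435 / 4,952.6275 = 5.09536 years.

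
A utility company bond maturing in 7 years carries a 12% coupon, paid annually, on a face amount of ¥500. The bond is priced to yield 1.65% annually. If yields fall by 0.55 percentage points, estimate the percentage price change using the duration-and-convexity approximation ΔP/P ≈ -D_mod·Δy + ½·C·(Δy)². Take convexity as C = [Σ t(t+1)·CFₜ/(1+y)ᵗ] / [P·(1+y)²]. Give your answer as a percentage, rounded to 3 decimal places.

+3.069%

With y = 0.0165:
  t   CF        PV=CF/(1+0.0165)^t    t·PV        t(t+1)·PV
  1        60.00        59.0261        59.0261         118.0521
  2        60.00        58.0679       116.1359         348.4077
  3        60.00        57.1254       171.3761         685.5046
  4        60.00        56.1981       224.7924       1,123.9622
  5        60.00        55.2859       276.4295       1,658.5768
  6        60.00        54.3885       326.3309       2,284.3163
  7       560.00       499.3860     3,495.7019      27,965.6149
  Σ                    839.4779     4,669.7928      34,184.4347
P = 839.4779; D_Mac = 5.56273 yrs; D_mod = 5.47244 yrs; C = 39.40981.
Duration effect: -5.47244 × (-0.0055) = +0.030098
Convexity effect: 0.5 × 39.40981 × (-0.0055)² = +0.0005961
ΔP/P ≈ +0.030098 + 0.0005961 = +0.030694 = +3.0694%.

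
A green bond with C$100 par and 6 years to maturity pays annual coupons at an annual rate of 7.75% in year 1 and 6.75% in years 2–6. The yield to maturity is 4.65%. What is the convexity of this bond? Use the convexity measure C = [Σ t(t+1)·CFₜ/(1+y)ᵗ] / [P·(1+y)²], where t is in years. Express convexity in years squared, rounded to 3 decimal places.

31.133

With y = 0.0465:
  t   CF        PV=CF/(1+0.0465)^t    t·PV        t(t+1)·PV
  1         7.75         7.4056         7.4056          14.8113
  2         6.75         6.1635        12.3269          36.9808
  3         6.75         5.8896        17.6688          70.6752
  4         6.75         5.6279        22.5116         112.5581
  5         6.75         5.3778        26.8892         161.3351
  6       106.75        81.2704       487.6225       3,413.3575
  Σ                    111.7349       574.4247       3,809.7181
P = 111.7349.
Convexity = Σ t(t+1)·PV / [P·(1+y)²] = 3,809.7181 / (111.7349 × 1.095162) = 31.13333.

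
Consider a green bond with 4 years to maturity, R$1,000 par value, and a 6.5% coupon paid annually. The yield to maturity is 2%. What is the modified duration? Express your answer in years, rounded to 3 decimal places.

3.606 years

Periodic yield y = 0.02. First find Macaulay duration:
  t   CF        PV=CF/(1+0.02)^t    t·PV
  1        65.00        63.7255        63.7255
  2        65.00        62.4760       124.9519
  3        65.00        61.2510       183.7529
  4     1,065.00       983.8954     3,935.5815
  Σ                  1,171.3478     4,308.0118
P = 1,171.3478; Macaulay duration = 4,308.0118 / 1,171.3478 = 3.67782 years.
Modified duration = D_Mac / (1 + y) = 3.67782 / 1.02 = 3.60571 years.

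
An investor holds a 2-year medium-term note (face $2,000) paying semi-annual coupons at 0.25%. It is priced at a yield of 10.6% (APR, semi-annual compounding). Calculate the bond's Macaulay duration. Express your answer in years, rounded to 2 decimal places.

2.00 years

Periodic yield y = 0.053. Discount each cash flow and weight by its period:
  t   CF        PV=CF/(1+0.053)^t    t·PV
  1         2.50         2.3742         2.3742
  2         2.50         2.2547         4.5093
  3         2.50         2.1412         6.4236
  4     2,002.50     1,628.7673     6,515.0692
  Σ                  1,635.5373     6,528.3763
Price P = Σ PV = 1,635.5373.
Macaulay duration = Σ(t·PV) / P = 6,528.3763 / 1,635.5373 = 3.99158 half-year periods.
In years: 3.99158 / 2 = 1.99579 years.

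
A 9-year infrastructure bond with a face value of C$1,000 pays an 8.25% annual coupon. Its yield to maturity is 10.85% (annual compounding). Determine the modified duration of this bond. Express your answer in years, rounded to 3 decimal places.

5.852 years

Periodic yield y = 0.1085. First find Macaulay duration:
  t   CF        PV=CF/(1+0.1085)^t    t·PV
  1        82.50        74.4249        74.4249
  2        82.50        67.1402       134.2804
  3        82.50        60.5685       181.7055
  4        82.50        54.6401       218.5602
  5        82.50        49.2919       246.4594
  6        82.50        44.4672       266.8032
  7        82.50        40.1147       280.8032
  8        82.50        36.1883       289.5065
  9     1,082.50       428.3577     3,855.2197
  Σ                    855.1936     5,547.7632
P = 855.1936; Macaulay duration = 5,547.7632 / 855.1936 = 6.48714 years.
Modified duration = D_Mac / (1 + y) = 6.48714 / 1.1085 = 5.85218 years.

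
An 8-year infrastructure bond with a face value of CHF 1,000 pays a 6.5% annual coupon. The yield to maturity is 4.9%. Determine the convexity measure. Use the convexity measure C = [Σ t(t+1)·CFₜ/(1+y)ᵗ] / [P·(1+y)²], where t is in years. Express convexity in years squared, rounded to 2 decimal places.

49.98

With y = 0.049:
  t   CF        PV=CF/(1+0.049)^t    t·PV        t(t+1)·PV
  1        65.00        61.9638        61.9638         123.9276
  2        65.00        59.0694       118.1388         354.4163
  3        65.00        56.3102       168.9305         675.7221
  4        65.00        53.6799       214.7195       1,073.5973
  5        65.00        51.1724       255.8621       1,535.1725
  6        65.00        48.7821       292.6926       2,048.8479
  7        65.00        46.5034       325.5240       2,604.1918
  8     1,065.00       726.3496     5,810.7968      52,297.1713
  Σ                  1,103.8307     7,248.6279      60,713.0466
P = 1,103.8307.
Convexity = Σ t(t+1)·PV / [P·(1+y)²] = 60,713.0466 / (1,103.8307 × 1.100401) = 49.98372.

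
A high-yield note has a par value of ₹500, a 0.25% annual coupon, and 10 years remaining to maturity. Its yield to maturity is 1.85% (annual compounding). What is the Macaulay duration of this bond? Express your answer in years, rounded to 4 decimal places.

9.8769 years

Periodic yield y = 0.0185. Discount each cash flow and weight by its year:
  t   CF        PV=CF/(1+0.0185)^t    t·PV
  1         1.25         1.2273         1.2273
  2         1.25         1.2050         2.4100
  3         1.25         1.1831         3.5493
  4         1.25         1.1616         4.6465
  5         1.25         1.1405         5.7026
  6         1.25         1.1198         6.7189
  7         1.25         1.0995         7.6963
  8         1.25         1.0795         8.6360
  9         1.25         1.0599         9.5390
  10      501.25       417.2958     4,172.9584
  Σ                    427.5721     4,223.0843
Price P = Σ PV = 427.5721.
Macaulay duration = Σ(t·PV) / P = 4,223.0843 / 427.5721 = 9.87689 years.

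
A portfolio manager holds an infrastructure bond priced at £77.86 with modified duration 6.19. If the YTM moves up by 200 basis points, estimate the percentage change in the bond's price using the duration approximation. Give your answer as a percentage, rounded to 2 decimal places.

Duration approximation: ΔP/P ≈ -D_mod · Δy = -6.19 × (+0.02) = -0.123800.
As a percentage: -12.3800%.

-12.38%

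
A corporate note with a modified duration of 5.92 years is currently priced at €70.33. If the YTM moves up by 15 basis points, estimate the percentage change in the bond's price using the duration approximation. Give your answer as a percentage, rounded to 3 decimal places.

Duration approximation: ΔP/P ≈ -D_mod · Δy = -5.92 × (+0.0015) = -0.008880.
As a percentage: -0.8880%.

-0.888%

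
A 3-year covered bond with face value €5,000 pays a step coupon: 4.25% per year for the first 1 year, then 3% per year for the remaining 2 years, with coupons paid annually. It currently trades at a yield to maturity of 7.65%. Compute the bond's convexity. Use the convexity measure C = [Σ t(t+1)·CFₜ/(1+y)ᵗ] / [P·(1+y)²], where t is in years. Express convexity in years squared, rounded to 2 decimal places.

9.82

With y = 0.0765:
  t   CF        PV=CF/(1+0.0765)^t    t·PV        t(t+1)·PV
  1       212.50       197.3990       197.3990         394.7980
  2       150.00       129.4384       258.8768         776.6305
  3     5,150.00     4,128.2418    12,384.7254      49,538.9016
  Σ                  4,455.0792    12,841.0012      50,710.3300
P = 4,455.0792.
Convexity = Σ t(t+1)·PV / [P·(1+y)²] = 50,710.3300 / (4,455.0792 × 1.158852) = 9.82229.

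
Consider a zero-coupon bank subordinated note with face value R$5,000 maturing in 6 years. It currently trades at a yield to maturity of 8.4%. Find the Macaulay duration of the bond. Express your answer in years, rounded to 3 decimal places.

A zero-coupon bond has a single cash flow at maturity, so its Macaulay duration equals its maturity: 6 years.

6.000 years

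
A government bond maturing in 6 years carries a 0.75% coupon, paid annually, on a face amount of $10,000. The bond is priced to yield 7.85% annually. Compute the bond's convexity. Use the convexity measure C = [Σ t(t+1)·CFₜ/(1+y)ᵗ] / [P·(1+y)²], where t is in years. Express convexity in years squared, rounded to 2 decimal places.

34.99

With y = 0.0785:
  t   CF        PV=CF/(1+0.0785)^t    t·PV        t(t+1)·PV
  1        75.00        69.5410        69.5410         139.0821
  2        75.00        64.4794       128.9588         386.8764
  3        75.00        59.7862       179.3585         717.4342
  4        75.00        55.4346       221.7383       1,108.6914
  5        75.00        51.3997       256.9985       1,541.9908
  6    10,075.00     6,402.1251    38,412.7508     268,889.2554
  Σ                  6,702.7660    39,269.3459     272,783.3302
P = 6,702.7660.
Convexity = Σ t(t+1)·PV / [P·(1+y)²] = 272,783.3302 / (6,702.7660 × 1.163162) = 34.98835.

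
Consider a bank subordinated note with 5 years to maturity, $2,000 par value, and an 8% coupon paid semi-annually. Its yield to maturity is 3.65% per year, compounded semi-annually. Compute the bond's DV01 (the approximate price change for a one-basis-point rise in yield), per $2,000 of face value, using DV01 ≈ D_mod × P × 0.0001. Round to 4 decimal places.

Periodic yield y = 0.01825.
  t   CF        PV=CF/(1+0.01825)^t    t·PV
  1        80.00        78.5662        78.5662
  2        80.00        77.1580       154.3161
  3        80.00        75.7751       227.3254
  4        80.00        74.4170       297.6681
  5        80.00        73.0833       365.4163
  6        80.00        71.7734       430.6404
  7        80.00        70.4870       493.4090
  8        80.00        69.2237       553.7894
  9        80.00        67.9830       611.8468
  10    2,080.00     1,735.8778    17,358.7779
  Σ                  2,394.3445    20,571.7556
P = 2,394.3445; D_Mac = 8.59181 half-year periods = 4.29591 yrs; D_mod = 4.21891 yrs.
DV01 ≈ 4.21891 × 2,394.3445 × 0.0001 = 1.010152.

$1.0102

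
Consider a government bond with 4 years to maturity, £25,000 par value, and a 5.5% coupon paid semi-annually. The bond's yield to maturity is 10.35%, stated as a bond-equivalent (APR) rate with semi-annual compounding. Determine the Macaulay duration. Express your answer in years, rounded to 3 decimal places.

Periodic yield y = 0.05175. Discount each cash flow and weight by its period:
  t   CF        PV=CF/(1+0.05175)^t    t·PV
  1       687.50       653.6725       653.6725
  2       687.50       621.5093     1,243.0187
  3       687.50       590.9288     1,772.7863
  4       687.50       561.8529     2,247.4116
  5       687.50       534.2076     2,671.0382
  6       687.50       507.9226     3,047.5359
  7       687.50       482.9310     3,380.5168
  8    25,687.50    17,156.2226   137,249.7812
  Σ                 21,109.2474   152,265.7611
Price P = Σ PV = 21,109.2474.
Macaulay duration = Σ(t·PV) / P = 152,265.7611 / 21,109.2474 = 7.21323 half-year periods.
In years: 7.21323 / 2 = 3.60661 years.

3.607 years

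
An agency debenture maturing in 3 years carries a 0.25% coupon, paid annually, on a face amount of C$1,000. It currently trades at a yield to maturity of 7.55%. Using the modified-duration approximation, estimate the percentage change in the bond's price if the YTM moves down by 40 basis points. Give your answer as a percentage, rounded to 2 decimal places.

+1.11%

Periodic yield y = 0.0755. Modified duration first:
  t   CF        PV=CF/(1+0.0755)^t    t·PV
  1         2.50         2.3245         2.3245
  2         2.50         2.1613         4.3226
  3     1,002.50       805.8480     2,417.5440
  Σ                    810.3338     2,424.1912
P = 810.3338; D_Mac = 2.99160 yrs; D_mod = 2.99160/(1+0.0755) = 2.78159 yrs.
ΔP/P ≈ -D_mod · Δy = -2.78159 × (-0.004) = +0.011126 = +1.1126%.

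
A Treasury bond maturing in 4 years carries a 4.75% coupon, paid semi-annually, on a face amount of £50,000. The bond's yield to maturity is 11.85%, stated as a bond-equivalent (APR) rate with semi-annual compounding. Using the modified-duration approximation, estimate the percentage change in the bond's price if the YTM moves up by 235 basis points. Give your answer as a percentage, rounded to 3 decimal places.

Periodic yield y = 0.05925. Modified duration first:
  t   CF        PV=CF/(1+0.05925)^t    t·PV
  1     1,187.50     1,121.0762     1,121.0762
  2     1,187.50     1,058.3679     2,116.7359
  3     1,187.50       999.1673     2,997.5018
  4     1,187.50       943.2780     3,773.1122
  5     1,187.50       890.5150     4,452.5752
  6     1,187.50       840.7034     5,044.2201
  7     1,187.50       793.6779     5,555.7456
  8    51,187.50    32,298.0377   258,384.3020
  Σ                 38,944.8236   283,445.2690
P = 38,944.8236; D_Mac = 7.27812 half-year periods = 3.63906 yrs; D_mod = 3.63906/(1+0.05925) = 3.43551 yrs.
ΔP/P ≈ -D_mod · Δy = -3.43551 × (+0.0235) = -0.080734 = -8.0734%.

-8.073%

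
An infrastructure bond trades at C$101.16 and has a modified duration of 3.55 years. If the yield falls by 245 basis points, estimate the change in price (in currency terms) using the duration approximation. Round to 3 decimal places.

+C$8.798

Duration approximation: ΔP/P ≈ -D_mod · Δy = -3.55 × (-0.0245) = +0.086975.
ΔP ≈ 101.16 × (+0.086975) = +8.798391.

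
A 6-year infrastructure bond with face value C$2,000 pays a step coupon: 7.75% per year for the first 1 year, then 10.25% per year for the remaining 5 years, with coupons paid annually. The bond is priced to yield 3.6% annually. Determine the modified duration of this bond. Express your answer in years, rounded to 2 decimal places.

Periodic yield y = 0.036. First find Macaulay duration:
  t   CF        PV=CF/(1+0.036)^t    t·PV
  1       155.00       149.6139       149.6139
  2       205.00       191.0004       382.0009
  3       205.00       184.3634       553.0901
  4       205.00       177.9569       711.8276
  5       205.00       171.7731       858.8654
  6     2,205.00     1,783.4053    10,700.4320
  Σ                  2,658.1130    13,355.8298
P = 2,658.1130; Macaulay duration = 13,355.8298 / 2,658.1130 = 5.02455 years.
Modified duration = D_Mac / (1 + y) = 5.02455 / 1.036 = 4.84995 years.

4.85 years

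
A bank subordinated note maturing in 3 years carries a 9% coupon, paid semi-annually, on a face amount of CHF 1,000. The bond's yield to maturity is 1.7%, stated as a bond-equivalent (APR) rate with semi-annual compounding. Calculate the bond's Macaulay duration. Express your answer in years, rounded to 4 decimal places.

2.7271 years

Periodic yield y = 0.0085. Discount each cash flow and weight by its period:
  t   CF        PV=CF/(1+0.0085)^t    t·PV
  1        45.00        44.6207        44.6207
  2        45.00        44.2446        88.4893
  3        45.00        43.8717       131.6152
  4        45.00        43.5020       174.0079
  5        45.00        43.1353       215.6766
  6     1,045.00       993.2553     5,959.5316
  Σ                  1,212.6297     6,613.9413
Price P = Σ PV = 1,212.6297.
Macaulay duration = Σ(t·PV) / P = 6,613.9413 / 1,212.6297 = 5.45421 half-year periods.
In years: 5.45421 / 2 = 2.72711 years.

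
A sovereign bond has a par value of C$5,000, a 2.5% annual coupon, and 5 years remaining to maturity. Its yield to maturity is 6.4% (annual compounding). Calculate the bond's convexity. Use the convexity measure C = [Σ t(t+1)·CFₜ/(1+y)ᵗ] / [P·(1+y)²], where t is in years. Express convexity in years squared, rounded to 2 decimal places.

24.65

With y = 0.064:
  t   CF        PV=CF/(1+0.064)^t    t·PV        t(t+1)·PV
  1       125.00       117.4812       117.4812         234.9624
  2       125.00       110.4147       220.8293         662.4880
  3       125.00       103.7732       311.3195       1,245.2782
  4       125.00        97.5312       390.1247       1,950.6237
  5     5,125.00     3,758.2506    18,791.2528     112,747.5166
  Σ                  4,187.4508    19,831.0076     116,840.8688
P = 4,187.4508.
Convexity = Σ t(t+1)·PV / [P·(1+y)²] = 116,840.8688 / (4,187.4508 × 1.132096) = 24.64687.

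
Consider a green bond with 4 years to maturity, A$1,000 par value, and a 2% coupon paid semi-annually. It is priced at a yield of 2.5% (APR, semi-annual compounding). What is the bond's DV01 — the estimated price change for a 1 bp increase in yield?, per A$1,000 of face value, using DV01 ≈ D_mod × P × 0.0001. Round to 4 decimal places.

A$0.3743

Periodic yield y = 0.0125.
  t   CF        PV=CF/(1+0.0125)^t    t·PV
  1        10.00         9.8765         9.8765
  2        10.00         9.7546        19.5092
  3        10.00         9.6342        28.9025
  4        10.00         9.5152        38.0610
  5        10.00         9.3978        46.9889
  6        10.00         9.2817        55.6905
  7        10.00         9.1672        64.1701
  8     1,010.00       914.4524     7,315.6194
  Σ                    981.0797     7,578.8182
P = 981.0797; D_Mac = 7.72498 half-year periods = 3.86249 yrs; D_mod = 3.81480 yrs.
DV01 ≈ 3.81480 × 981.0797 × 0.0001 = 0.374263.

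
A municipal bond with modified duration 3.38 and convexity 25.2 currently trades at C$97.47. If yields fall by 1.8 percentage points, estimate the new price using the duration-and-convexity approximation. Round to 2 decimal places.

Duration effect: -D_mod·Δy = -3.38 × (-0.018) = +0.060840
Convexity effect: ½·C·(Δy)² = 0.5 × 25.2 × (-0.018)² = +0.0040824
ΔP/P ≈ +0.060840 + 0.0040824 = +0.0649224
New price ≈ 97.47 × (1 + 0.0649224) = 103.797986328.

C$103.80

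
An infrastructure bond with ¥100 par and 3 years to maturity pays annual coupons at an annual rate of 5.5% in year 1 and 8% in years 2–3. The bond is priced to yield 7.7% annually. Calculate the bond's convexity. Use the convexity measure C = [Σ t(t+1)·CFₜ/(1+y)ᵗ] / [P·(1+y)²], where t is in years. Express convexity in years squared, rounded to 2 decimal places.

With y = 0.077:
  t   CF        PV=CF/(1+0.077)^t    t·PV        t(t+1)·PV
  1         5.50         5.1068         5.1068          10.2136
  2         8.00         6.8970        13.7939          41.3818
  3       108.00        86.4523       259.3570       1,037.4278
  Σ                     98.4561       278.2577       1,089.0232
P = 98.4561.
Convexity = Σ t(t+1)·PV / [P·(1+y)²] = 1,089.0232 / (98.4561 × 1.159929) = 9.53593.

9.54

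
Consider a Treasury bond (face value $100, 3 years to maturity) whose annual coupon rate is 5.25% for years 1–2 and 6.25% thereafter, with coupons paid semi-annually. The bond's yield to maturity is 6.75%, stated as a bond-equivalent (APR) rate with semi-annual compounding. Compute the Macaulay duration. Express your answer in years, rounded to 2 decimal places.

2.81 years

Periodic yield y = 0.03375. Discount each cash flow and weight by its period:
  t   CF        PV=CF/(1+0.03375)^t    t·PV
  1        2.625         2.5393         2.5393
  2        2.625         2.4564         4.9128
  3        2.625         2.3762         7.1286
  4        2.625         2.2986         9.1945
  5        3.125         2.6471        13.2356
  6      103.125        84.5027       507.0165
  Σ                     96.8204       544.0272
Price P = Σ PV = 96.8204.
Macaulay duration = Σ(t·PV) / P = 544.0272 / 96.8204 = 5.61893 half-year periods.
In years: 5.61893 / 2 = 2.80947 years.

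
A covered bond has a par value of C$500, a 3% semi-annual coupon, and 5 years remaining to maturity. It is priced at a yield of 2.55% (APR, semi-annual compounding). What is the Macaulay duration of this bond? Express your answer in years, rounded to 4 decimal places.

4.6843 years

Periodic yield y = 0.01275. Discount each cash flow and weight by its period:
  t   CF        PV=CF/(1+0.01275)^t    t·PV
  1         7.50         7.4056         7.4056
  2         7.50         7.3123        14.6247
  3         7.50         7.2203        21.6609
  4         7.50         7.1294        28.5176
  5         7.50         7.0396        35.1982
  6         7.50         6.9510        41.7060
  7         7.50         6.8635        48.0445
  8         7.50         6.7771        54.2167
  9         7.50         6.6918        60.2259
  10      507.50       447.1091     4,471.0912
  Σ                    510.4997     4,782.6912
Price P = Σ PV = 510.4997.
Macaulay duration = Σ(t·PV) / P = 4,782.6912 / 510.4997 = 9.36865 half-year periods.
In years: 9.36865 / 2 = 4.68432 years.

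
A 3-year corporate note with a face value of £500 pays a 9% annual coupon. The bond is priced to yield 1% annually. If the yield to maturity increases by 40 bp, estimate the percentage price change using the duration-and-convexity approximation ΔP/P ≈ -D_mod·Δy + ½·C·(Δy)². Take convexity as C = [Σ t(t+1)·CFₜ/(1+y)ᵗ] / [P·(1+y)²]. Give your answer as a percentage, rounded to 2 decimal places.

-1.09%

With y = 0.01:
  t   CF        PV=CF/(1+0.01)^t    t·PV        t(t+1)·PV
  1        45.00        44.5545        44.5545          89.1089
  2        45.00        44.1133        88.2266         264.6799
  3       545.00       528.9716     1,586.9149       6,347.6596
  Σ                    617.6394     1,719.6960       6,701.4484
P = 617.6394; D_Mac = 2.78430 yrs; D_mod = 2.75674 yrs; C = 10.63631.
Duration effect: -2.75674 × (+0.004) = -0.011027
Convexity effect: 0.5 × 10.63631 × (0.004)² = +0.0000851
ΔP/P ≈ -0.011027 + 0.0000851 = -0.010942 = -1.0942%.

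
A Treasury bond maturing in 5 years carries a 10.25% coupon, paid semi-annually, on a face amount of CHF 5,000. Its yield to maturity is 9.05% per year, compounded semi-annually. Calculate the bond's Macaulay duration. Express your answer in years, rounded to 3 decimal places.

4.060 years

Periodic yield y = 0.04525. Discount each cash flow and weight by its period:
  t   CF        PV=CF/(1+0.04525)^t    t·PV
  1       256.25       245.1567       245.1567
  2       256.25       234.5436       469.0871
  3       256.25       224.3899       673.1698
  4       256.25       214.6758       858.7034
  5       256.25       205.3823     1,026.9115
  6       256.25       196.4911     1,178.9464
  7       256.25       187.9848     1,315.8933
  8       256.25       179.8467     1,438.7736
  9       256.25       172.0609     1,548.5484
  10    5,256.25     3,376.5583    33,765.5829
  Σ                  5,237.0900    42,520.7730
Price P = Σ PV = 5,237.0900.
Macaulay duration = Σ(t·PV) / P = 42,520.7730 / 5,237.0900 = 8.11916 half-year periods.
In years: 8.11916 / 2 = 4.05958 years.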